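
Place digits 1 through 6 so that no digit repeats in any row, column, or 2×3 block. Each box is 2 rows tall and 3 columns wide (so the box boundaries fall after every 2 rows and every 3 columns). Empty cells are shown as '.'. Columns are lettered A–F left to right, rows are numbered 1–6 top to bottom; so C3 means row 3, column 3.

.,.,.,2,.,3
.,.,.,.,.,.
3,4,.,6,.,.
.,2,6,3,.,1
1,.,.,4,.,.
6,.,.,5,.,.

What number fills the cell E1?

D2 = 1 (sole candidate).
A4 = 5 (sole candidate).
E4 = 4 (sole candidate).
B6 = 3 (sole candidate).
F6 = 2 (sole candidate).
A1 = 4 (sole candidate).
A2 = 2 (sole candidate).
C3 = 1 (sole candidate).
F3 = 5 (sole candidate).
B5 = 5 (sole candidate).
C5 = 2 (sole candidate).
F5 = 6 (sole candidate).
C6 = 4 (sole candidate).
E6 = 1 (sole candidate).
C1 = 5 (sole candidate).
E1 = 6: row 1 has {2,3,4,5}; col 5 has {1,4}; box has {1,2,3} → only 6 remains.

6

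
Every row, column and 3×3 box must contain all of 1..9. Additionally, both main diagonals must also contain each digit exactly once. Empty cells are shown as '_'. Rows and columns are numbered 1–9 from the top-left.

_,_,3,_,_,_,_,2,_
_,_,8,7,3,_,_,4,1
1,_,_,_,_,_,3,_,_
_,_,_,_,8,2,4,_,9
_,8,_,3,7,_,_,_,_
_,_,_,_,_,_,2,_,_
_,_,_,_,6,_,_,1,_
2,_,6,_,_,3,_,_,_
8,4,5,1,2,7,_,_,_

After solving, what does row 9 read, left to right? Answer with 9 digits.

R7C3 = 9: row 7 has {1,6}; col 3 has {3,5,6,8}; box has {2,4,5,6,8}; anti-diagonal has {2,3,4,7,8} → only 9 remains.
R8C2 = 1: row 8 has {2,3,6}; col 2 has {4,8}; box has {2,4,5,6,8,9}; anti-diagonal has {2,3,4,7,8,9} → only 1 remains.
R2C2 = 2: in row 2, 2 can only go here (every other open cell in that row sees a 2).
R3C3 = 4: row 3 has {1,3}; col 3 has {3,5,6,8,9}; box has {1,2,3,8}; main diagonal has {2,7} → only 4 remains.
R3C4 = 2: in row 3, 2 can only go here (every other open cell in that row sees a 2).
R4C3 = 1: in row 4, 1 can only go here (every other open cell in that row sees a 1).
R5C3 = 2: row 5 has {3,7,8}; col 3 has {1,3,4,5,6,8,9}; box has {1,8} → only 2 remains.
R6C3 = 7: row 6 has {2}; col 3 has {1,2,3,4,5,6,8,9}; box has {1,2,8} → only 7 remains.
R4C8 = 7: in row 4, 7 can only go here (every other open cell in that row sees a 7).
R7C9 = 2: in row 7, 2 can only go here (every other open cell in that row sees a 2).
R7C1 = 7: in column 1, 7 can only go here (every other open cell in that column sees a 7).
R7C2 = 3: row 7 has {1,2,6,7,9}; col 2 has {1,2,4,8}; box has {1,2,4,5,6,7,8,9} → only 3 remains.
R4C1 = 3: in row 4, 3 can only go here (every other open cell in that row sees a 3).
R5C7 = 1: in column 7, 1 can only go here (every other open cell in that column sees a 1).
R8C9 = 4: in column 9, 4 can only go here (every other open cell in that column sees a 4).
R8C7 = 7: in row 8, 7 can only go here (every other open cell in that row sees a 7).
R1C2 = 7: in row 1, 7 can only go here (every other open cell in that row sees a 7).
R3C9 = 7: in row 3, 7 can only go here (every other open cell in that row sees a 7).
R6C9 = 8: in column 9, 8 can only go here (every other open cell in that column sees an 8).
R6C8 = 3: in row 6, 3 can only go here (every other open cell in that row sees a 3).
R9C9 = 3: in row 9, 3 can only go here (every other open cell in that row sees a 3).
R6C6 = 1: in main diagonal, 1 can only go here (every other open cell in that diagonal sees a 1).
R1C5 = 1: in row 1, 1 can only go here (every other open cell in that row sees a 1).
R6C5 = 4: in column 5, 4 can only go here (every other open cell in that column sees a 4).
R5C1 = 4: in row 5, 4 can only go here (every other open cell in that row sees a 4).
R5C6 = 9: in row 5, 9 can only go here (every other open cell in that row sees a 9).
Singles propagation stalls before every target cell is settled. Branch on R1C9 (candidates {5,6}).
  Try R1C9 = 5: this forces R5C9=6, R6C4=6, R4C4=5; then column 7 has no cell left for 5 — contradiction.
So R1C9 = 6.
R5C9 = 5 (sole candidate).
R6C4 = 5 (sole candidate).
R4C4 = 6 (sole candidate).
R5C8 = 6 (sole candidate).
R9C8 = 9: row 9 has {1,2,3,4,5,7,8}; col 8 has {1,2,3,4,6,7}; box has {1,2,3,4,7} → only 9 remains.
R4C2 = 5 (sole candidate).
R9C7 = 6: row 9 has {1,2,3,4,5,7,8,9}; col 7 has {1,2,3,4,7}; box has {1,2,3,4,7,9} → only 6 remains.

845127693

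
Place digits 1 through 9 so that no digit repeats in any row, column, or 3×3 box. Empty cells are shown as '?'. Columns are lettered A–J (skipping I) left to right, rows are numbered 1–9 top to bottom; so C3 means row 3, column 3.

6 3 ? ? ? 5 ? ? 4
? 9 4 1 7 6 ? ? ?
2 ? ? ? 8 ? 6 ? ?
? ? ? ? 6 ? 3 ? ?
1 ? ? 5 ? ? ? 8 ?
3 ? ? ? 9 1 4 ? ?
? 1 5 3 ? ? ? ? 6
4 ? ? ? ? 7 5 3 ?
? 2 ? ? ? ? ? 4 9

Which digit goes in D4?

7

E1 = 2: row 1 has {3,4,5,6}; col 5 has {6,7,8,9}; box has {1,5,6,7,8} → only 2 remains.
E7 = 4: row 7 has {1,3,5,6}; col 5 has {2,6,7,8,9}; box has {3,7} → only 4 remains.
E8 = 1: row 8 has {3,4,5,7}; col 5 has {2,4,6,7,8,9}; box has {3,4,7} → only 1 remains.
E9 = 5: row 9 has {2,4,9}; col 5 has {1,2,4,6,7,8,9}; box has {1,3,4,7} → only 5 remains.
F9 = 8: row 9 has {2,4,5,9}; col 6 has {1,5,6,7}; box has {1,3,4,5,7} → only 8 remains.
D1 = 9: row 1 has {2,3,4,5,6}; col 4 has {1,3,5}; box has {1,2,5,6,7,8} → only 9 remains.
D3 = 4: row 3 has {2,6,8}; col 4 has {1,3,5,9}; box has {1,2,5,6,7,8,9} → only 4 remains.
F3 = 3: row 3 has {2,4,6,8}; col 6 has {1,5,6,7,8}; box has {1,2,4,5,6,7,8,9} → only 3 remains.
E5 = 3: row 5 has {1,5,8}; col 5 has {1,2,4,5,6,7,8,9}; box has {1,5,6,9} → only 3 remains.
A9 = 7: row 9 has {2,4,5,8,9}; col 1 has {1,2,3,4,6}; box has {1,2,4,5} → only 7 remains.
D9 = 6: row 9 has {2,4,5,7,8,9}; col 4 has {1,3,4,5,9}; box has {1,3,4,5,7,8} → only 6 remains.
G9 = 1: row 9 has {2,4,5,6,7,8,9}; col 7 has {3,4,5,6}; box has {3,4,5,6,9} → only 1 remains.
D8 = 2: row 8 has {1,3,4,5,7}; col 4 has {1,3,4,5,6,9}; box has {1,3,4,5,6,7,8} → only 2 remains.
J8 = 8: row 8 has {1,2,3,4,5,7}; col 9 has {4,6,9}; box has {1,3,4,5,6,9} → only 8 remains.
C9 = 3: row 9 has {1,2,4,5,6,7,8,9}; col 3 has {4,5}; box has {1,2,4,5,7} → only 3 remains.
F7 = 9: row 7 has {1,3,4,5,6}; col 6 has {1,3,5,6,7,8}; box has {1,2,3,4,5,6,7,8} → only 9 remains.
B8 = 6: row 8 has {1,2,3,4,5,7,8}; col 2 has {1,2,3,9}; box has {1,2,3,4,5,7} → only 6 remains.
C8 = 9: row 8 has {1,2,3,4,5,6,7,8}; col 3 has {3,4,5}; box has {1,2,3,4,5,6,7} → only 9 remains.
A7 = 8: row 7 has {1,3,4,5,6,9}; col 1 has {1,2,3,4,6,7}; box has {1,2,3,4,5,6,7,9} → only 8 remains.
A2 = 5: row 2 has {1,4,6,7,9}; col 1 has {1,2,3,4,6,7,8}; box has {2,3,4,6,9} → only 5 remains.
H2 = 2: row 2 has {1,4,5,6,7,9}; col 8 has {3,4,8}; box has {4,6} → only 2 remains.
J2 = 3: row 2 has {1,2,4,5,6,7,9}; col 9 has {4,6,8,9}; box has {2,4,6} → only 3 remains.
B3 = 7: row 3 has {2,3,4,6,8}; col 2 has {1,2,3,6,9}; box has {2,3,4,5,6,9} → only 7 remains.
C3 = 1: row 3 has {2,3,4,6,7,8}; col 3 has {3,4,5,9}; box has {2,3,4,5,6,7,9} → only 1 remains.
J3 = 5: row 3 has {1,2,3,4,6,7,8}; col 9 has {3,4,6,8,9}; box has {2,3,4,6} → only 5 remains.
A4 = 9: row 4 has {3,6}; col 1 has {1,2,3,4,5,6,7,8}; box has {1,3} → only 9 remains.
B5 = 4: row 5 has {1,3,5,8}; col 2 has {1,2,3,6,7,9}; box has {1,3,9} → only 4 remains.
F5 = 2: row 5 has {1,3,4,5,8}; col 6 has {1,3,5,6,7,8,9}; box has {1,3,5,6,9} → only 2 remains.
J5 = 7: row 5 has {1,2,3,4,5,8}; col 9 has {3,4,5,6,8,9}; box has {3,4,8} → only 7 remains.
J6 = 2: row 6 has {1,3,4,9}; col 9 has {3,4,5,6,7,8,9}; box has {3,4,7,8} → only 2 remains.
H7 = 7: row 7 has {1,3,4,5,6,8,9}; col 8 has {2,3,4,8}; box has {1,3,4,5,6,8,9} → only 7 remains.
C1 = 8: row 1 has {2,3,4,5,6,9}; col 3 has {1,3,4,5,9}; box has {1,2,3,4,5,6,7,9} → only 8 remains.
G1 = 7: row 1 has {2,3,4,5,6,8,9}; col 7 has {1,3,4,5,6}; box has {2,3,4,5,6} → only 7 remains.
H1 = 1: row 1 has {2,3,4,5,6,7,8,9}; col 8 has {2,3,4,7,8}; box has {2,3,4,5,6,7} → only 1 remains.
G2 = 8: row 2 has {1,2,3,4,5,6,7,9}; col 7 has {1,3,4,5,6,7}; box has {1,2,3,4,5,6,7} → only 8 remains.
H3 = 9: row 3 has {1,2,3,4,5,6,7,8}; col 8 has {1,2,3,4,7,8}; box has {1,2,3,4,5,6,7,8} → only 9 remains.
F4 = 4: row 4 has {3,6,9}; col 6 has {1,2,3,5,6,7,8,9}; box has {1,2,3,5,6,9} → only 4 remains.
H4 = 5: row 4 has {3,4,6,9}; col 8 has {1,2,3,4,7,8,9}; box has {2,3,4,7,8} → only 5 remains.
J4 = 1: row 4 has {3,4,5,6,9}; col 9 has {2,3,4,5,6,7,8,9}; box has {2,3,4,5,7,8} → only 1 remains.
C5 = 6: row 5 has {1,2,3,4,5,7,8}; col 3 has {1,3,4,5,8,9}; box has {1,3,4,9} → only 6 remains.
G5 = 9: row 5 has {1,2,3,4,5,6,7,8}; col 7 has {1,3,4,5,6,7,8}; box has {1,2,3,4,5,7,8} → only 9 remains.
C6 = 7: row 6 has {1,2,3,4,9}; col 3 has {1,3,4,5,6,8,9}; box has {1,3,4,6,9} → only 7 remains.
D6 = 8: row 6 has {1,2,3,4,7,9}; col 4 has {1,2,3,4,5,6,9}; box has {1,2,3,4,5,6,9} → only 8 remains.
H6 = 6: row 6 has {1,2,3,4,7,8,9}; col 8 has {1,2,3,4,5,7,8,9}; box has {1,2,3,4,5,7,8,9} → only 6 remains.
G7 = 2: row 7 has {1,3,4,5,6,7,8,9}; col 7 has {1,3,4,5,6,7,8,9}; box has {1,3,4,5,6,7,8,9} → only 2 remains.
B4 = 8: row 4 has {1,3,4,5,6,9}; col 2 has {1,2,3,4,6,7,9}; box has {1,3,4,6,7,9} → only 8 remains.
C4 = 2: row 4 has {1,3,4,5,6,8,9}; col 3 has {1,3,4,5,6,7,8,9}; box has {1,3,4,6,7,8,9} → only 2 remains.
D4 = 7: row 4 has {1,2,3,4,5,6,8,9}; col 4 has {1,2,3,4,5,6,8,9}; box has {1,2,3,4,5,6,8,9} → only 7 remains.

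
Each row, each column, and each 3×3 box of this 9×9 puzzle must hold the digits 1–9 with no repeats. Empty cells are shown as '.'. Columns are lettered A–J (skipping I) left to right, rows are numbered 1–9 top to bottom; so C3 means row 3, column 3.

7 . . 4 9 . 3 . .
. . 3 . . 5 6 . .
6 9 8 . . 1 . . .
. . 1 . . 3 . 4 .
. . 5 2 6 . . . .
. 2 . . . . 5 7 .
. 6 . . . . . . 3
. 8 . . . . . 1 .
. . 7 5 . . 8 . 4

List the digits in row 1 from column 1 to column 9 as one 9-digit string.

C1 = 2: row 1 has {3,4,7,9}; col 3 has {1,3,5,7,8}; box has {3,6,7,8,9} → only 2 remains.
B4 = 7 (sole candidate).
F1 = 6: in row 1, 6 can only go here (every other open cell in that row sees a 6).
G3 = 4 (hidden single in row 3).
E4 = 5 (hidden single in row 4).
J4 = 6 (hidden single in row 4).
G4 = 2 (hidden single in row 4).
F5 = 7 (hidden single in row 5).
A6 = 3 (hidden single in row 6).
C6 = 6 (hidden single in row 6).
B5 = 4 (sole candidate).
B2 = 1 (sole candidate).
B9 = 3 (sole candidate).
B1 = 5: row 1 has {2,3,4,6,7,9}; col 2 has {1,2,3,4,6,7,8,9}; box has {1,2,3,6,7,8,9} → only 5 remains.
H1 = 8: row 1 has {2,3,4,5,6,7,9}; col 8 has {1,4,7}; box has {3,4,6} → only 8 remains.
J1 = 1: row 1 has {2,3,4,5,6,7,8,9}; col 9 has {3,4,6}; box has {3,4,6,8} → only 1 remains.

752496381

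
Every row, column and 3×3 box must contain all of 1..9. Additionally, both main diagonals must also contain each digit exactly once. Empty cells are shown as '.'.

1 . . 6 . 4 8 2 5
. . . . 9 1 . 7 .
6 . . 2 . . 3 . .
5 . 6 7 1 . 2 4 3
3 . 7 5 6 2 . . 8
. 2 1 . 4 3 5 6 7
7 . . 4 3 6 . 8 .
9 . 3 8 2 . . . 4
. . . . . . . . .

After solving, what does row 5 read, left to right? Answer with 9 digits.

row 1, column 3 = 9: row 1 has {1,2,4,5,6,8}; col 3 has {1,3,6,7}; box has {1,6} → only 9 remains.
row 1, column 5 = 7: row 1 has {1,2,4,5,6,8,9}; col 5 has {1,2,3,4,6,9}; box has {1,2,4,6,9} → only 7 remains.
row 2, column 4 = 3: row 2 has {1,7,9}; col 4 has {2,4,5,6,7,8}; box has {1,2,4,6,7,9} → only 3 remains.
row 2, column 9 = 6: row 2 has {1,3,7,9}; col 9 has {3,4,5,7,8}; box has {2,3,5,7,8} → only 6 remains.
row 6, column 1 = 8: row 6 has {1,2,3,4,5,6,7}; col 1 has {1,3,5,6,7,9}; box has {1,2,3,5,6,7} → only 8 remains.
row 6, column 4 = 9: row 6 has {1,2,3,4,5,6,7,8}; col 4 has {2,3,4,5,6,7,8}; box has {1,2,3,4,5,6,7}; anti-diagonal has {3,5,6,7} → only 9 remains.
row 7, column 3 = 2: row 7 has {3,4,6,7,8}; col 3 has {1,3,6,7,9}; box has {3,7,9}; anti-diagonal has {3,5,6,7,9} → only 2 remains.
row 7, column 7 = 9: row 7 has {2,3,4,6,7,8}; col 7 has {2,3,5,8}; box has {4,8}; main diagonal has {1,3,6,7} → only 9 remains.
row 7, column 9 = 1: row 7 has {2,3,4,6,7,8,9}; col 9 has {3,4,5,6,7,8}; box has {4,8,9} → only 1 remains.
row 8, column 2 = 1: row 8 has {2,3,4,8,9}; col 2 has {2}; box has {2,3,7,9}; anti-diagonal has {2,3,5,6,7,9} → only 1 remains.
row 8, column 8 = 5: row 8 has {1,2,3,4,8,9}; col 8 has {2,4,6,7,8}; box has {1,4,8,9}; main diagonal has {1,3,6,7,9} → only 5 remains.
row 9, column 1 = 4: row 9 has {}; col 1 has {1,3,5,6,7,8,9}; box has {1,2,3,7,9}; anti-diagonal has {1,2,3,5,6,7,9} → only 4 remains.
row 9, column 4 = 1: row 9 has {4}; col 4 has {2,3,4,5,6,7,8,9}; box has {2,3,4,6,8} → only 1 remains.
row 9, column 5 = 5: row 9 has {1,4}; col 5 has {1,2,3,4,6,7,9}; box has {1,2,3,4,6,8} → only 5 remains.
row 9, column 8 = 3: row 9 has {1,4,5}; col 8 has {2,4,5,6,7,8}; box has {1,4,5,8,9} → only 3 remains.
row 9, column 9 = 2: row 9 has {1,3,4,5}; col 9 has {1,3,4,5,6,7,8}; box has {1,3,4,5,8,9}; main diagonal has {1,3,5,6,7,9} → only 2 remains.
row 1, column 2 = 3: row 1 has {1,2,4,5,6,7,8,9}; col 2 has {1,2}; box has {1,6,9} → only 3 remains.
row 2, column 1 = 2: row 2 has {1,3,6,7,9}; col 1 has {1,3,4,5,6,7,8,9}; box has {1,3,6,9} → only 2 remains.
row 2, column 7 = 4: row 2 has {1,2,3,6,7,9}; col 7 has {2,3,5,8,9}; box has {2,3,5,6,7,8} → only 4 remains.
row 3, column 5 = 8: row 3 has {2,3,6}; col 5 has {1,2,3,4,5,6,7,9}; box has {1,2,3,4,6,7,9} → only 8 remains.
row 3, column 6 = 5: row 3 has {2,3,6,8}; col 6 has {1,2,3,4,6}; box has {1,2,3,4,6,7,8,9} → only 5 remains.
row 3, column 9 = 9: row 3 has {2,3,5,6,8}; col 9 has {1,2,3,4,5,6,7,8}; box has {2,3,4,5,6,7,8} → only 9 remains.
row 4, column 2 = 9: row 4 has {1,2,3,4,5,6,7}; col 2 has {1,2,3}; box has {1,2,3,5,6,7,8} → only 9 remains.
row 4, column 6 = 8: row 4 has {1,2,3,4,5,6,7,9}; col 6 has {1,2,3,4,5,6}; box has {1,2,3,4,5,6,7,9}; anti-diagonal has {1,2,3,4,5,6,7,9} → only 8 remains.
row 5, column 2 = 4: row 5 has {2,3,5,6,7,8}; col 2 has {1,2,3,9}; box has {1,2,3,5,6,7,8,9} → only 4 remains.
row 5, column 7 = 1: row 5 has {2,3,4,5,6,7,8}; col 7 has {2,3,4,5,8,9}; box has {2,3,4,5,6,7,8} → only 1 remains.
row 5, column 8 = 9: row 5 has {1,2,3,4,5,6,7,8}; col 8 has {2,3,4,5,6,7,8}; box has {1,2,3,4,5,6,7,8} → only 9 remains.

347562198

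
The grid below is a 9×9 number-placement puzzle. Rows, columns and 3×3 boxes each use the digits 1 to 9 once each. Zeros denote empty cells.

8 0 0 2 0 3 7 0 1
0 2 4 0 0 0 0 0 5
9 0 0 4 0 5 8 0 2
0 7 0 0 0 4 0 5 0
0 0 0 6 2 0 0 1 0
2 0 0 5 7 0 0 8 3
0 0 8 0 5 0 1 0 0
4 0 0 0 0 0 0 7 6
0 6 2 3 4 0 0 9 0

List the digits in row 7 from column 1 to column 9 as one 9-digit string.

738956124

R1C2 = 5: row 1 has {1,2,3,7,8}; col 2 has {2,6,7}; box has {2,4,8,9} → only 5 remains.
R1C3 = 6: row 1 has {1,2,3,5,7,8}; col 3 has {2,4,8}; box has {2,4,5,8,9} → only 6 remains.
R1C5 = 9: row 1 has {1,2,3,5,6,7,8}; col 5 has {2,4,5,7}; box has {2,3,4,5} → only 9 remains.
R1C8 = 4: row 1 has {1,2,3,5,6,7,8,9}; col 8 has {1,5,7,8,9}; box has {1,2,5,7,8} → only 4 remains.
R4C9 = 9: row 4 has {4,5,7}; col 9 has {1,2,3,5,6}; box has {1,3,5,8} → only 9 remains.
R5C7 = 4: row 5 has {1,2,6}; col 7 has {1,7,8}; box has {1,3,5,8,9} → only 4 remains.
R5C9 = 7: row 5 has {1,2,4,6}; col 9 has {1,2,3,5,6,9}; box has {1,3,4,5,8,9} → only 7 remains.
R6C7 = 6: row 6 has {2,3,5,7,8}; col 7 has {1,4,7,8}; box has {1,3,4,5,7,8,9} → only 6 remains.
R7C9 = 4: row 7 has {1,5,8}; col 9 has {1,2,3,5,6,7,9}; box has {1,6,7,9} → only 4 remains.
R9C7 = 5: row 9 has {2,3,4,6,9}; col 7 has {1,4,6,7,8}; box has {1,4,6,7,9} → only 5 remains.
R9C9 = 8: row 9 has {2,3,4,5,6,9}; col 9 has {1,2,3,4,5,6,7,9}; box has {1,4,5,6,7,9} → only 8 remains.
R4C7 = 2: row 4 has {4,5,7,9}; col 7 has {1,4,5,6,7,8}; box has {1,3,4,5,6,7,8,9} → only 2 remains.
R8C7 = 3: row 8 has {4,6,7}; col 7 has {1,2,4,5,6,7,8}; box has {1,4,5,6,7,8,9} → only 3 remains.
R2C7 = 9: row 2 has {2,4,5}; col 7 has {1,2,3,4,5,6,7,8}; box has {1,2,4,5,7,8} → only 9 remains.
R7C8 = 2: row 7 has {1,4,5,8}; col 8 has {1,4,5,7,8,9}; box has {1,3,4,5,6,7,8,9} → only 2 remains.
R3C3 = 7: in row 3, 7 can only go here (every other open cell in that row sees a 7).
R4C1 = 6: in row 4, 6 can only go here (every other open cell in that row sees a 6).
R6C2 = 4: in row 6, 4 can only go here (every other open cell in that row sees a 4).
R7C6 = 6: in row 7, 6 can only go here (every other open cell in that row sees a 6).
R8C6 = 2: in row 8, 2 can only go here (every other open cell in that row sees a 2).
R8C3 = 5: in row 8, 5 can only go here (every other open cell in that row sees a 5).
R5C1 = 5: in row 5, 5 can only go here (every other open cell in that row sees a 5).
R5C2 = 8: in column 2, 8 can only go here (every other open cell in that column sees an 8).
R5C6 = 9: row 5 has {1,2,4,5,6,7,8}; col 6 has {2,3,4,5,6}; box has {2,4,5,6,7} → only 9 remains.
R6C6 = 1: row 6 has {2,3,4,5,6,7,8}; col 6 has {2,3,4,5,6,9}; box has {2,4,5,6,7,9} → only 1 remains.
R9C6 = 7: row 9 has {2,3,4,5,6,8,9}; col 6 has {1,2,3,4,5,6,9}; box has {2,3,4,5,6} → only 7 remains.
R2C6 = 8: row 2 has {2,4,5,9}; col 6 has {1,2,3,4,5,6,7,9}; box has {2,3,4,5,9} → only 8 remains.
R4C4 = 8: row 4 has {2,4,5,6,7,9}; col 4 has {2,3,4,5,6}; box has {1,2,4,5,6,7,9} → only 8 remains.
R4C5 = 3: row 4 has {2,4,5,6,7,8,9}; col 5 has {2,4,5,7,9}; box has {1,2,4,5,6,7,8,9} → only 3 remains.
R5C3 = 3: row 5 has {1,2,4,5,6,7,8,9}; col 3 has {2,4,5,6,7,8}; box has {2,4,5,6,7,8} → only 3 remains.
R6C3 = 9: row 6 has {1,2,3,4,5,6,7,8}; col 3 has {2,3,4,5,6,7,8}; box has {2,3,4,5,6,7,8} → only 9 remains.
R7C4 = 9: row 7 has {1,2,4,5,6,8}; col 4 has {2,3,4,5,6,8}; box has {2,3,4,5,6,7} → only 9 remains.
R8C4 = 1: row 8 has {2,3,4,5,6,7}; col 4 has {2,3,4,5,6,8,9}; box has {2,3,4,5,6,7,9} → only 1 remains.
R8C5 = 8: row 8 has {1,2,3,4,5,6,7}; col 5 has {2,3,4,5,7,9}; box has {1,2,3,4,5,6,7,9} → only 8 remains.
R9C1 = 1: row 9 has {2,3,4,5,6,7,8,9}; col 1 has {2,4,5,6,8,9}; box has {2,4,5,6,8} → only 1 remains.
R2C1 = 3: row 2 has {2,4,5,8,9}; col 1 has {1,2,4,5,6,8,9}; box has {2,4,5,6,7,8,9} → only 3 remains.
R2C4 = 7: row 2 has {2,3,4,5,8,9}; col 4 has {1,2,3,4,5,6,8,9}; box has {2,3,4,5,8,9} → only 7 remains.
R2C8 = 6: row 2 has {2,3,4,5,7,8,9}; col 8 has {1,2,4,5,7,8,9}; box has {1,2,4,5,7,8,9} → only 6 remains.
R3C2 = 1: row 3 has {2,4,5,7,8,9}; col 2 has {2,4,5,6,7,8}; box has {2,3,4,5,6,7,8,9} → only 1 remains.
R3C5 = 6: row 3 has {1,2,4,5,7,8,9}; col 5 has {2,3,4,5,7,8,9}; box has {2,3,4,5,7,8,9} → only 6 remains.
R3C8 = 3: row 3 has {1,2,4,5,6,7,8,9}; col 8 has {1,2,4,5,6,7,8,9}; box has {1,2,4,5,6,7,8,9} → only 3 remains.
R4C3 = 1: row 4 has {2,3,4,5,6,7,8,9}; col 3 has {2,3,4,5,6,7,8,9}; box has {2,3,4,5,6,7,8,9} → only 1 remains.
R7C1 = 7: row 7 has {1,2,4,5,6,8,9}; col 1 has {1,2,3,4,5,6,8,9}; box has {1,2,4,5,6,8} → only 7 remains.
R7C2 = 3: row 7 has {1,2,4,5,6,7,8,9}; col 2 has {1,2,4,5,6,7,8}; box has {1,2,4,5,6,7,8} → only 3 remains.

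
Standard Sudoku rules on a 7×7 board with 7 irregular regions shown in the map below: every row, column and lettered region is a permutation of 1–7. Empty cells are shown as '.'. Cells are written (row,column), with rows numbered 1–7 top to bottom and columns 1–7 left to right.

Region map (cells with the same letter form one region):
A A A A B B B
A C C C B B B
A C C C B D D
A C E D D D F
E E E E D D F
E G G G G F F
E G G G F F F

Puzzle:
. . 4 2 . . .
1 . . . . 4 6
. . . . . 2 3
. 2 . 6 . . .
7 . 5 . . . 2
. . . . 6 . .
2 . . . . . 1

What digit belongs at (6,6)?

5

(5,6) = 1 (sole candidate).
(5,5) = 4 (sole candidate).
(5,4) = 3 (sole candidate).
(6,1) = 4 (sole candidate).
(4,3) = 1 (sole candidate).
(5,2) = 6 (sole candidate).
(1,5) = 1 (hidden single in row 1).
(1,1) = 6 (hidden single in row 1).
(3,1) = 5 (sole candidate).
(3,5) = 7 (sole candidate).
(4,1) = 3 (sole candidate).
(4,5) = 5 (sole candidate).
(4,6) = 7 (sole candidate).
(4,7) = 4 (sole candidate).
(7,5) = 3 (sole candidate).
(1,2) = 7 (sole candidate).
(1,7) = 5 (sole candidate).
(2,5) = 2 (sole candidate).
(3,3) = 6 (sole candidate).
(6,6) = 5: row 6 has {4,6}; col 6 has {1,2,4,7}; region has {1,2,3,4} → only 5 remains.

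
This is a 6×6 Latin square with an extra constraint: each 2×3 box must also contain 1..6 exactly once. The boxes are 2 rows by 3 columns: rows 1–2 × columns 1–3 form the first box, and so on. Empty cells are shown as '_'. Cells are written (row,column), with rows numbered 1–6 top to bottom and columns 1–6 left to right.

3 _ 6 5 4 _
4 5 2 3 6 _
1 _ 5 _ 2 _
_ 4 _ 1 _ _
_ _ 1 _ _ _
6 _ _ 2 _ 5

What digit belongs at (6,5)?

(1,2) = 1 (sole candidate).
(1,6) = 2 (sole candidate).
(2,6) = 1 (sole candidate).
(4,1) = 2 (sole candidate).
(4,3) = 3 (sole candidate).
(4,5) = 5 (sole candidate).
(4,6) = 6 (sole candidate).
(5,1) = 5 (sole candidate).
(5,5) = 3 (sole candidate).
(5,6) = 4 (sole candidate).
(6,2) = 3 (sole candidate).
(6,3) = 4 (sole candidate).
(6,5) = 1: row 6 has {2,3,4,5,6}; col 5 has {2,3,4,5,6}; box has {2,3,4,5} → only 1 remains.

1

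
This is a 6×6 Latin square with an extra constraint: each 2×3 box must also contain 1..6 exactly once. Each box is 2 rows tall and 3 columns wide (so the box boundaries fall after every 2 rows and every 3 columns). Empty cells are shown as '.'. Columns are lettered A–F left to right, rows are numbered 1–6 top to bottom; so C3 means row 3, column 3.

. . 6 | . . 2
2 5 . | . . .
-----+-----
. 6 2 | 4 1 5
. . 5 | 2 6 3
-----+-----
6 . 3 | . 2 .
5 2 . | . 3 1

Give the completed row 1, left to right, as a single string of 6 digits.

436152

E2 = 4: row 2 has {2,5}; col 5 has {1,2,3,6}; box has {2} → only 4 remains.
F2 = 6: row 2 has {2,4,5}; col 6 has {1,2,3,5}; box has {2,4} → only 6 remains.
A3 = 3: row 3 has {1,2,4,5,6}; col 1 has {2,5,6}; box has {2,5,6} → only 3 remains.
D5 = 5: row 5 has {2,3,6}; col 4 has {2,4}; box has {1,2,3} → only 5 remains.
F5 = 4: row 5 has {2,3,5,6}; col 6 has {1,2,3,5,6}; box has {1,2,3,5} → only 4 remains.
C6 = 4: row 6 has {1,2,3,5}; col 3 has {2,3,5,6}; box has {2,3,5,6} → only 4 remains.
D6 = 6: row 6 has {1,2,3,4,5}; col 4 has {2,4,5}; box has {1,2,3,4,5} → only 6 remains.
E1 = 5: row 1 has {2,6}; col 5 has {1,2,3,4,6}; box has {2,4,6} → only 5 remains.
C2 = 1: row 2 has {2,4,5,6}; col 3 has {2,3,4,5,6}; box has {2,5,6} → only 1 remains.
D2 = 3: row 2 has {1,2,4,5,6}; col 4 has {2,4,5,6}; box has {2,4,5,6} → only 3 remains.
B5 = 1: row 5 has {2,3,4,5,6}; col 2 has {2,5,6}; box has {2,3,4,5,6} → only 1 remains.
A1 = 4: row 1 has {2,5,6}; col 1 has {2,3,5,6}; box has {1,2,5,6} → only 4 remains.
B1 = 3: row 1 has {2,4,5,6}; col 2 has {1,2,5,6}; box has {1,2,4,5,6} → only 3 remains.
D1 = 1: row 1 has {2,3,4,5,6}; col 4 has {2,3,4,5,6}; box has {2,3,4,5,6} → only 1 remains.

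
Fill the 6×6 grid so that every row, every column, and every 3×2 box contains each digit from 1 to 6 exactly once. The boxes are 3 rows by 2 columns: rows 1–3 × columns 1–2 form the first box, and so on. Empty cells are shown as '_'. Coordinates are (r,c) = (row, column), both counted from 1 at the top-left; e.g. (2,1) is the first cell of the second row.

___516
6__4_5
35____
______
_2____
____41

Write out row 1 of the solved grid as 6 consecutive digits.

243516

(1,2) = 4: row 1 has {1,5,6}; col 2 has {2,5}; box has {3,5,6} → only 4 remains.
(2,2) = 1: row 2 has {4,5,6}; col 2 has {2,4,5}; box has {3,4,5,6} → only 1 remains.
(3,5) = 2: row 3 has {3,5}; col 5 has {1,4}; box has {1,5,6} → only 2 remains.
(3,6) = 4: row 3 has {2,3,5}; col 6 has {1,5,6}; box has {1,2,5,6} → only 4 remains.
(5,6) = 3: row 5 has {2}; col 6 has {1,4,5,6}; box has {1,4} → only 3 remains.
(6,1) = 5: row 6 has {1,4}; col 1 has {3,6}; box has {2} → only 5 remains.
(1,1) = 2: row 1 has {1,4,5,6}; col 1 has {3,5,6}; box has {1,3,4,5,6} → only 2 remains.
(1,3) = 3: row 1 has {1,2,4,5,6}; col 3 has {}; box has {4,5} → only 3 remains.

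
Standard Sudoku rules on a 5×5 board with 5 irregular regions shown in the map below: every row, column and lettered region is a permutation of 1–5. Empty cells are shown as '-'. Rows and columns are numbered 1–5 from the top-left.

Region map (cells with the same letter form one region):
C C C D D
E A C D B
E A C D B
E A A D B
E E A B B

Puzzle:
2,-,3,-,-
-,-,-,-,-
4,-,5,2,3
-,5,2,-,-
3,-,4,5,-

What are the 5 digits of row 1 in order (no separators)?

r2c3 = 1: row 2 has {}; col 3 has {2,3,4,5}; region has {2,3,5} → only 1 remains.
r3c2 = 1: row 3 has {2,3,4,5}; col 2 has {5}; region has {2,4,5} → only 1 remains.
r4c1 = 1: row 4 has {2,5}; col 1 has {2,3,4}; region has {3,4} → only 1 remains.
r4c5 = 4: row 4 has {1,2,5}; col 5 has {3}; region has {3,5} → only 4 remains.
r5c2 = 2: row 5 has {3,4,5}; col 2 has {1,5}; region has {1,3,4} → only 2 remains.
r5c5 = 1: row 5 has {2,3,4,5}; col 5 has {3,4}; region has {3,4,5} → only 1 remains.
r1c2 = 4: row 1 has {2,3}; col 2 has {1,2,5}; region has {1,2,3,5} → only 4 remains.
r1c4 = 1: row 1 has {2,3,4}; col 4 has {2,5}; region has {2} → only 1 remains.
r1c5 = 5: row 1 has {1,2,3,4}; col 5 has {1,3,4}; region has {1,2} → only 5 remains.

24315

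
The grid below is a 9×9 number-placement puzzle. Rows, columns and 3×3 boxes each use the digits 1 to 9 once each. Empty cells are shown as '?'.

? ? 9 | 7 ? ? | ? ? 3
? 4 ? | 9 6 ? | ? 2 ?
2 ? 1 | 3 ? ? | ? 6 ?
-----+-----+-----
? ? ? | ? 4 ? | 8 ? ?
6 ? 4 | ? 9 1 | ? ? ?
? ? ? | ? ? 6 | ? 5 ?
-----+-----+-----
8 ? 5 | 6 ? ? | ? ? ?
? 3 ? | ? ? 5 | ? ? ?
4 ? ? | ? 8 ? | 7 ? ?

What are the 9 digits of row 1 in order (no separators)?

569712483

R1C1 = 5: row 1 has {3,7,9}; col 1 has {2,4,6,8}; box has {1,2,4,9} → only 5 remains.
R2C6 = 8: row 2 has {2,4,6,9}; col 6 has {1,5,6}; box has {3,6,7,9} → only 8 remains.
R3C5 = 5: row 3 has {1,2,3,6}; col 5 has {4,6,8,9}; box has {3,6,7,8,9} → only 5 remains.
R3C6 = 4: row 3 has {1,2,3,5,6}; col 6 has {1,5,6,8}; box has {3,5,6,7,8,9} → only 4 remains.
R3C7 = 9: row 3 has {1,2,3,4,5,6}; col 7 has {7,8}; box has {2,3,6} → only 9 remains.
R1C6 = 2: row 1 has {3,5,7,9}; col 6 has {1,4,5,6,8}; box has {3,4,5,6,7,8,9} → only 2 remains.
R1C5 = 1: row 1 has {2,3,5,7,9}; col 5 has {4,5,6,8,9}; box has {2,3,4,5,6,7,8,9} → only 1 remains.
R1C7 = 4: row 1 has {1,2,3,5,7,9}; col 7 has {7,8,9}; box has {2,3,6,9} → only 4 remains.
R1C8 = 8: row 1 has {1,2,3,4,5,7,9}; col 8 has {2,5,6}; box has {2,3,4,6,9} → only 8 remains.
R3C9 = 7: row 3 has {1,2,3,4,5,6,9}; col 9 has {3}; box has {2,3,4,6,8,9} → only 7 remains.
R5C9 = 2: row 5 has {1,4,6,9}; col 9 has {3,7}; box has {5,8} → only 2 remains.
R1C2 = 6: row 1 has {1,2,3,4,5,7,8,9}; col 2 has {3,4}; box has {1,2,4,5,9} → only 6 remains.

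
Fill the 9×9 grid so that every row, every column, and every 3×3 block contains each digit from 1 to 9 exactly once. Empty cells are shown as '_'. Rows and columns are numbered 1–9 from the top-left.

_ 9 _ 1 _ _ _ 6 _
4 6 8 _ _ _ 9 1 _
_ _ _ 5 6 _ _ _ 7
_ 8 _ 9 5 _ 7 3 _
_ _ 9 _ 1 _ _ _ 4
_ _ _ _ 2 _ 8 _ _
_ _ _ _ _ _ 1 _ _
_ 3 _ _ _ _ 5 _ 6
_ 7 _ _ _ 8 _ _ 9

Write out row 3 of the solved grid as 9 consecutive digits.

r2c9 = 5 (hidden single in row 2).
r6c9 = 1 (sole candidate).
r4c9 = 2 (sole candidate).
r5c7 = 6 (sole candidate).
r5c8 = 5 (sole candidate).
r6c8 = 9 (sole candidate).
r5c2 = 2 (sole candidate).
r3c2 = 1: row 3 has {5,6,7}; col 2 has {2,3,6,7,8,9}; box has {4,6,8,9} → only 1 remains.
r3c8 = 8: in row 3, 8 can only go here (every other open cell in that row sees an 8).
r3c6 = 9: in row 3, 9 can only go here (every other open cell in that row sees a 9).
r1c9 = 3 (sole candidate).
r7c9 = 8 (sole candidate).
r1c5 = 8 (hidden single in row 1).
r3c7 = 4: in row 3, 4 can only go here (every other open cell in that row sees a 4).
r1c7 = 2 (sole candidate).
r9c7 = 3 (sole candidate).
r9c5 = 4 (sole candidate).
r9c8 = 2 (sole candidate).
r9c4 = 6 (sole candidate).
r1c6 = 4 (hidden single in row 1).
r4c6 = 6 (sole candidate).
r4c1 = 1 (sole candidate).
r4c3 = 4 (sole candidate).
r6c2 = 5 (sole candidate).
r7c2 = 4 (sole candidate).
r7c8 = 7 (sole candidate).
r8c8 = 4 (sole candidate).
r9c1 = 5 (sole candidate).
r9c3 = 1 (sole candidate).
r1c1 = 7 (sole candidate).
r1c3 = 5 (sole candidate).
r5c1 = 3 (sole candidate).
r5c6 = 7 (sole candidate).
r6c1 = 6 (sole candidate).
r6c3 = 7 (sole candidate).
r6c6 = 3 (sole candidate).
r8c3 = 2 (sole candidate).
r8c4 = 7 (sole candidate).
r8c5 = 9 (sole candidate).
r8c6 = 1 (sole candidate).
r2c6 = 2 (sole candidate).
r3c1 = 2: row 3 has {1,4,5,6,7,8,9}; col 1 has {1,3,4,5,6,7}; box has {1,4,5,6,7,8,9} → only 2 remains.
r3c3 = 3: row 3 has {1,2,4,5,6,7,8,9}; col 3 has {1,2,4,5,7,8,9}; box has {1,2,4,5,6,7,8,9} → only 3 remains.

213569487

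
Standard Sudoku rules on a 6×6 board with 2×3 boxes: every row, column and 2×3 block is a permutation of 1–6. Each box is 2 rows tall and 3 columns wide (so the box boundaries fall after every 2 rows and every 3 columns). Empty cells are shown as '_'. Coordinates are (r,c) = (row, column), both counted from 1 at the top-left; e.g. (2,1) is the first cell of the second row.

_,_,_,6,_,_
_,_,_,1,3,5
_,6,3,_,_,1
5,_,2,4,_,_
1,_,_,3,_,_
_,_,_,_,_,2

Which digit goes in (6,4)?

(1,6) = 4: row 1 has {6}; col 6 has {1,2,5}; box has {1,3,5,6} → only 4 remains.
(3,1) = 4: row 3 has {1,3,6}; col 1 has {1,5}; box has {2,3,5,6} → only 4 remains.
(4,2) = 1: row 4 has {2,4,5}; col 2 has {6}; box has {2,3,4,5,6} → only 1 remains.
(4,5) = 6: row 4 has {1,2,4,5}; col 5 has {3}; box has {1,4} → only 6 remains.
(4,6) = 3: row 4 has {1,2,4,5,6}; col 6 has {1,2,4,5}; box has {1,4,6} → only 3 remains.
(5,6) = 6: row 5 has {1,3}; col 6 has {1,2,3,4,5}; box has {2,3} → only 6 remains.
(6,4) = 5: row 6 has {2}; col 4 has {1,3,4,6}; box has {2,3,6} → only 5 remains.

5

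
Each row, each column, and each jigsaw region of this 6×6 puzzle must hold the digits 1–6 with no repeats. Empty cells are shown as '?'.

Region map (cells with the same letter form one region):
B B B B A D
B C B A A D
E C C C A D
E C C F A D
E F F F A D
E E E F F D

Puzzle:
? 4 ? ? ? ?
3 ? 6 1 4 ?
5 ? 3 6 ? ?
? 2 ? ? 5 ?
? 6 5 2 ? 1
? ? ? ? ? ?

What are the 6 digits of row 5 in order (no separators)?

R1C4 = 5 (sole candidate).
R2C2 = 5 (sole candidate).
R2C6 = 2 (sole candidate).
R3C2 = 1 (sole candidate).
R3C5 = 2 (sole candidate).
R3C6 = 4 (sole candidate).
R4C3 = 4 (sole candidate).
R4C4 = 3 (sole candidate).
R4C6 = 6 (sole candidate).
R5C1 = 4: row 5 has {1,2,5,6}; col 1 has {3,5}; region has {5} → only 4 remains.
R5C5 = 3: row 5 has {1,2,4,5,6}; col 5 has {2,4,5}; region has {1,2,4,5} → only 3 remains.

465231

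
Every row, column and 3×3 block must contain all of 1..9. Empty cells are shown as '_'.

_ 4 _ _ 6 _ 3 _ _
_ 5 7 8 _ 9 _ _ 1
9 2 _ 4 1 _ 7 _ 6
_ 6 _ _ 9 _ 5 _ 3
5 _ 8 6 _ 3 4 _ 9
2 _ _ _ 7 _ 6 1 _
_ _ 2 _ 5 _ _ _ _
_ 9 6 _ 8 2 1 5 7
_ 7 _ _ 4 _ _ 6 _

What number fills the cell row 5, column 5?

2

row 1, column 3 = 1 (sole candidate).
row 2, column 7 = 2 (sole candidate).
row 2, column 8 = 4 (sole candidate).
row 3, column 3 = 3 (sole candidate).
row 3, column 6 = 5 (sole candidate).
row 3, column 8 = 8 (sole candidate).
row 4, column 3 = 4 (sole candidate).
row 5, column 2 = 1 (sole candidate).
row 5, column 5 = 2: row 5 has {1,3,4,5,6,8,9}; col 5 has {1,4,5,6,7,8,9}; box has {3,6,7,9} → only 2 remains.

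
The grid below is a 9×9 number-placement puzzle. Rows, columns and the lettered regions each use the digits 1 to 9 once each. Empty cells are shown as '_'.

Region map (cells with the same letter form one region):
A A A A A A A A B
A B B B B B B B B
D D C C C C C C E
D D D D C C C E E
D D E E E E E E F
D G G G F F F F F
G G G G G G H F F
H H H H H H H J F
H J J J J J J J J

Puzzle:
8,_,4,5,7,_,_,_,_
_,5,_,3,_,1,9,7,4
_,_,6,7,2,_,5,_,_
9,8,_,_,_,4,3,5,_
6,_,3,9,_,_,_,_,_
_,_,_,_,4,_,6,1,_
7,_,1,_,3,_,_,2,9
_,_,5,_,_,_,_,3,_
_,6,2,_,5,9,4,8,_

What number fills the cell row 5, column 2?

1

row 2, column 1 = 2: row 2 has {1,3,4,5,7,9}; col 1 has {6,7,8,9}; region has {4,5,7,8} → only 2 remains.
row 2, column 3 = 8: row 2 has {1,2,3,4,5,7,9}; col 3 has {1,2,3,4,5,6}; region has {1,3,4,5,7,9} → only 8 remains.
row 2, column 5 = 6: row 2 has {1,2,3,4,5,7,8,9}; col 5 has {2,3,4,5,7}; region has {1,3,4,5,7,8,9} → only 6 remains.
row 3, column 6 = 8: row 3 has {2,5,6,7}; col 6 has {1,4,9}; region has {2,3,4,5,6,7} → only 8 remains.
row 3, column 8 = 9: row 3 has {2,5,6,7,8}; col 8 has {1,2,3,5,7,8}; region has {2,3,4,5,6,7,8} → only 9 remains.
row 3, column 9 = 1: row 3 has {2,5,6,7,8,9}; col 9 has {4,9}; region has {3,5,9} → only 1 remains.
row 4, column 3 = 7: row 4 has {3,4,5,8,9}; col 3 has {1,2,3,4,5,6,8}; region has {6,8,9} → only 7 remains.
row 4, column 5 = 1: row 4 has {3,4,5,7,8,9}; col 5 has {2,3,4,5,6,7}; region has {2,3,4,5,6,7,8,9} → only 1 remains.
row 5, column 5 = 8: row 5 has {3,6,9}; col 5 has {1,2,3,4,5,6,7}; region has {1,3,5,9} → only 8 remains.
row 5, column 8 = 4: row 5 has {3,6,8,9}; col 8 has {1,2,3,5,7,8,9}; region has {1,3,5,8,9} → only 4 remains.
row 6, column 3 = 9: row 6 has {1,4,6}; col 3 has {1,2,3,4,5,6,7,8}; region has {1,3,7} → only 9 remains.
row 7, column 2 = 4: row 7 has {1,2,3,7,9}; col 2 has {5,6,8}; region has {1,3,7,9} → only 4 remains.
row 7, column 7 = 8: row 7 has {1,2,3,4,7,9}; col 7 has {3,4,5,6,9}; region has {5} → only 8 remains.
row 8, column 5 = 9: row 8 has {3,5}; col 5 has {1,2,3,4,5,6,7,8}; region has {5,8} → only 9 remains.
row 9, column 4 = 1: row 9 has {2,4,5,6,8,9}; col 4 has {3,5,7,9}; region has {2,3,4,5,6,8,9} → only 1 remains.
row 9, column 9 = 7: row 9 has {1,2,4,5,6,8,9}; col 9 has {1,4,9}; region has {1,2,3,4,5,6,8,9} → only 7 remains.
row 1, column 7 = 1: row 1 has {4,5,7,8}; col 7 has {3,4,5,6,8,9}; region has {2,4,5,7,8} → only 1 remains.
row 1, column 8 = 6: row 1 has {1,4,5,7,8}; col 8 has {1,2,3,4,5,7,8,9}; region has {1,2,4,5,7,8} → only 6 remains.
row 1, column 9 = 2: row 1 has {1,4,5,6,7,8}; col 9 has {1,4,7,9}; region has {1,3,4,5,6,7,8,9} → only 2 remains.
row 3, column 2 = 3: row 3 has {1,2,5,6,7,8,9}; col 2 has {4,5,6,8}; region has {6,7,8,9} → only 3 remains.
row 4, column 4 = 2: row 4 has {1,3,4,5,7,8,9}; col 4 has {1,3,5,7,9}; region has {3,6,7,8,9} → only 2 remains.
row 4, column 9 = 6: row 4 has {1,2,3,4,5,7,8,9}; col 9 has {1,2,4,7,9}; region has {1,3,4,5,8,9} → only 6 remains.
row 5, column 2 = 1: row 5 has {3,4,6,8,9}; col 2 has {3,4,5,6,8}; region has {2,3,6,7,8,9} → only 1 remains.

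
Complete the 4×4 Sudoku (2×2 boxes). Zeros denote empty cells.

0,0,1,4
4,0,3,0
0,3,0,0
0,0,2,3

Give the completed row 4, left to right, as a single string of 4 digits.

r1c2 = 2 (sole candidate).
r2c2 = 1 (sole candidate).
r2c4 = 2 (sole candidate).
r3c3 = 4 (sole candidate).
r3c4 = 1 (sole candidate).
r4c1 = 1: row 4 has {2,3}; col 1 has {4}; box has {3} → only 1 remains.
r4c2 = 4: row 4 has {1,2,3}; col 2 has {1,2,3}; box has {1,3} → only 4 remains.

1423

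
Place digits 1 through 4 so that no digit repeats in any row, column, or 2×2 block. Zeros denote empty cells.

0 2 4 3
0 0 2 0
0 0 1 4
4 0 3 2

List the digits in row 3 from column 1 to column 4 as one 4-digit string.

R1C1 = 1: row 1 has {2,3,4}; col 1 has {4}; box has {2} → only 1 remains.
R2C1 = 3: row 2 has {2}; col 1 has {1,4}; box has {1,2} → only 3 remains.
R2C2 = 4: row 2 has {2,3}; col 2 has {2}; box has {1,2,3} → only 4 remains.
R2C4 = 1: row 2 has {2,3,4}; col 4 has {2,3,4}; box has {2,3,4} → only 1 remains.
R3C1 = 2: row 3 has {1,4}; col 1 has {1,3,4}; box has {4} → only 2 remains.
R3C2 = 3: row 3 has {1,2,4}; col 2 has {2,4}; box has {2,4} → only 3 remains.

2314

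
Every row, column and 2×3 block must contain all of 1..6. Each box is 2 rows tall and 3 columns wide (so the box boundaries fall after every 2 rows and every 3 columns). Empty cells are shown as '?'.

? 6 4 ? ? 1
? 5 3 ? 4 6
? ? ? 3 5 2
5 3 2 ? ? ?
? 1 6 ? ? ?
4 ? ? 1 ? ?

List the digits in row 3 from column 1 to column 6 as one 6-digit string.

641352

R1C1 = 2 (sole candidate).
R1C4 = 5 (sole candidate).
R1C5 = 3 (sole candidate).
R2C1 = 1 (sole candidate).
R2C4 = 2 (sole candidate).
R3C1 = 6: row 3 has {2,3,5}; col 1 has {1,2,4,5}; box has {2,3,5} → only 6 remains.
R3C2 = 4: row 3 has {2,3,5,6}; col 2 has {1,3,5,6}; box has {2,3,5,6} → only 4 remains.
R3C3 = 1: row 3 has {2,3,4,5,6}; col 3 has {2,3,4,6}; box has {2,3,4,5,6} → only 1 remains.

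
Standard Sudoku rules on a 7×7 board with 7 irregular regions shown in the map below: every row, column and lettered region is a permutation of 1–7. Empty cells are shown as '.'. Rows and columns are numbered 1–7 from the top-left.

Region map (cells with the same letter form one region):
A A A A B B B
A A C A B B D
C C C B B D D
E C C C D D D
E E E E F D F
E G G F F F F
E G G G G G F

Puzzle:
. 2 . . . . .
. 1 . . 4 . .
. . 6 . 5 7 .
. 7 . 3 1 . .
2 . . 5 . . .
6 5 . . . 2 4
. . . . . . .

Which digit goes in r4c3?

r3c2 = 4: row 3 has {5,6,7}; col 2 has {1,2,5,7}; region has {3,6,7} → only 4 remains.
r4c1 = 4: row 4 has {1,3,7}; col 1 has {2,6}; region has {2,5,6} → only 4 remains.
r5c2 = 3: row 5 has {2,5}; col 2 has {1,2,4,5,7}; region has {2,4,5,6} → only 3 remains.
r7c2 = 6: row 7 has {}; col 2 has {1,2,3,4,5,7}; region has {5} → only 6 remains.
r3c1 = 1: row 3 has {4,5,6,7}; col 1 has {2,4,6}; region has {3,4,6,7} → only 1 remains.
r3c4 = 2: row 3 has {1,4,5,6,7}; col 4 has {3,5}; region has {4,5} → only 2 remains.
r3c7 = 3: row 3 has {1,2,4,5,6,7}; col 7 has {4}; region has {1,7} → only 3 remains.
r7c1 = 7: row 7 has {6}; col 1 has {1,2,4,6}; region has {2,3,4,5,6} → only 7 remains.
r5c3 = 1: row 5 has {2,3,5}; col 3 has {6}; region has {2,3,4,5,6,7} → only 1 remains.
r2c4 = 7: in row 2, 7 can only go here (every other open cell in that row sees a 7).
r6c4 = 1: row 6 has {2,4,5,6}; col 4 has {2,3,5,7}; region has {2,4} → only 1 remains.
r7c4 = 4: row 7 has {6,7}; col 4 has {1,2,3,5,7}; region has {5,6} → only 4 remains.
r7c7 = 5: row 7 has {4,6,7}; col 7 has {3,4}; region has {1,2,4} → only 5 remains.
r1c4 = 6: row 1 has {2}; col 4 has {1,2,3,4,5,7}; region has {1,2,7} → only 6 remains.
r1c3 = 4: in row 1, 4 can only go here (every other open cell in that row sees a 4).
r1c1 = 5: in row 1, 5 can only go here (every other open cell in that row sees a 5).
r2c1 = 3: row 2 has {1,4,7}; col 1 has {1,2,4,5,6,7}; region has {1,2,4,5,6,7} → only 3 remains.
r2c6 = 6: row 2 has {1,3,4,7}; col 6 has {2,7}; region has {2,4,5} → only 6 remains.
r2c7 = 2: row 2 has {1,3,4,6,7}; col 7 has {3,4,5}; region has {1,3,7} → only 2 remains.
r4c6 = 5: row 4 has {1,3,4,7}; col 6 has {2,6,7}; region has {1,2,3,7} → only 5 remains.
r4c7 = 6: row 4 has {1,3,4,5,7}; col 7 has {2,3,4,5}; region has {1,2,3,5,7} → only 6 remains.
r5c6 = 4: row 5 has {1,2,3,5}; col 6 has {2,5,6,7}; region has {1,2,3,5,6,7} → only 4 remains.
r5c7 = 7: row 5 has {1,2,3,4,5}; col 7 has {2,3,4,5,6}; region has {1,2,4,5} → only 7 remains.
r6c5 = 3: row 6 has {1,2,4,5,6}; col 5 has {1,4,5}; region has {1,2,4,5,7} → only 3 remains.
r7c5 = 2: row 7 has {4,5,6,7}; col 5 has {1,3,4,5}; region has {4,5,6} → only 2 remains.
r1c5 = 7: row 1 has {2,4,5,6}; col 5 has {1,2,3,4,5}; region has {2,4,5,6} → only 7 remains.
r1c7 = 1: row 1 has {2,4,5,6,7}; col 7 has {2,3,4,5,6,7}; region has {2,4,5,6,7} → only 1 remains.
r2c3 = 5: row 2 has {1,2,3,4,6,7}; col 3 has {1,4,6}; region has {1,3,4,6,7} → only 5 remains.
r4c3 = 2: row 4 has {1,3,4,5,6,7}; col 3 has {1,4,5,6}; region has {1,3,4,5,6,7} → only 2 remains.

2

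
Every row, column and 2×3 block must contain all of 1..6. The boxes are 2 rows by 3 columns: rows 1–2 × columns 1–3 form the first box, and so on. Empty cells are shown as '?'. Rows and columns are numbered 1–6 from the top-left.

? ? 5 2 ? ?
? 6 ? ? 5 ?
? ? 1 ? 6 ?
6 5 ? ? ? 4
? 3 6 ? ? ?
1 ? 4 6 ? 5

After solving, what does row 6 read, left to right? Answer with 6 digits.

124635

R6C2 = 2: row 6 has {1,4,5,6}; col 2 has {3,5,6}; box has {1,3,4,6} → only 2 remains.
R6C5 = 3: row 6 has {1,2,4,5,6}; col 5 has {5,6}; box has {5,6} → only 3 remains.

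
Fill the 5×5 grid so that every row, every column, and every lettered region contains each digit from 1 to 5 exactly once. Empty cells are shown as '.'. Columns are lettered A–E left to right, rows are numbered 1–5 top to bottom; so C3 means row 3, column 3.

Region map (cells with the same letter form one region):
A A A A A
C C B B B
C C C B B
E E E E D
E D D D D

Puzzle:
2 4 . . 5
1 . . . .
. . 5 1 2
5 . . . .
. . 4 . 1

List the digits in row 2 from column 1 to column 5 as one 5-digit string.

D1 = 3 (sole candidate).
C2 = 3: row 2 has {1}; col 3 has {4,5}; region has {1,2} → only 3 remains.
E2 = 4: row 2 has {1,3}; col 5 has {1,2,5}; region has {1,2,3} → only 4 remains.
B3 = 3 (sole candidate).
E4 = 3 (sole candidate).
A5 = 3 (sole candidate).
C1 = 1 (sole candidate).
B2 = 2: row 2 has {1,3,4}; col 2 has {3,4}; region has {1,3,5} → only 2 remains.
D2 = 5: row 2 has {1,2,3,4}; col 4 has {1,3}; region has {1,2,3,4} → only 5 remains.

12354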